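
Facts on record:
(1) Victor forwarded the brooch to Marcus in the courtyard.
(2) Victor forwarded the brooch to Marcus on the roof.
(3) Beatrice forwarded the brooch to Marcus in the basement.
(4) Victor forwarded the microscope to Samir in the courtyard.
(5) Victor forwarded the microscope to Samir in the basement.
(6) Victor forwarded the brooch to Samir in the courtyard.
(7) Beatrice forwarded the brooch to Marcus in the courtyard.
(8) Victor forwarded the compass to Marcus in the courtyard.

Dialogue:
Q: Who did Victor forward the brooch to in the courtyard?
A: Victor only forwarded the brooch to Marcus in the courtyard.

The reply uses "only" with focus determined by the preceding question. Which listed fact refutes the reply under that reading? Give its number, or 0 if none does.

The question "Who did ... to ...?" targets the recipient, so in the reply the focus falls on "Marcus".
So "only" ranges over recipients; the rest (Victor as agent and the brooch as thing and in the courtyard as setting) is presupposed.
Fact (6) shares the background with a different recipient (Samir) — counterexample.
(Fact (2) would refute a reading with focus on the setting — but that is not what the question asks.)

6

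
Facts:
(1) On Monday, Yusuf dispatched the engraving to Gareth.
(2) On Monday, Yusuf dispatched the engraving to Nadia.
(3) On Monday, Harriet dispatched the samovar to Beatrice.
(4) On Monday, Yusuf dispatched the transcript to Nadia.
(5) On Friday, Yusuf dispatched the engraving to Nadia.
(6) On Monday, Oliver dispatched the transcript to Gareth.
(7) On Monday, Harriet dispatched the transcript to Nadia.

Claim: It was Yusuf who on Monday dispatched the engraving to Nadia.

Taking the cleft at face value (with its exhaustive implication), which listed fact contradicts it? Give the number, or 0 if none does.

Focus of the cleft: "Yusuf" (the agent). Presupposed background: same thing, recipient, setting (the engraving / Nadia / on Monday).
Exhaustivity: Yusuf is the only agent satisfying that background.
No listed fact matches the background with a different agent. Exhaustivity holds.

0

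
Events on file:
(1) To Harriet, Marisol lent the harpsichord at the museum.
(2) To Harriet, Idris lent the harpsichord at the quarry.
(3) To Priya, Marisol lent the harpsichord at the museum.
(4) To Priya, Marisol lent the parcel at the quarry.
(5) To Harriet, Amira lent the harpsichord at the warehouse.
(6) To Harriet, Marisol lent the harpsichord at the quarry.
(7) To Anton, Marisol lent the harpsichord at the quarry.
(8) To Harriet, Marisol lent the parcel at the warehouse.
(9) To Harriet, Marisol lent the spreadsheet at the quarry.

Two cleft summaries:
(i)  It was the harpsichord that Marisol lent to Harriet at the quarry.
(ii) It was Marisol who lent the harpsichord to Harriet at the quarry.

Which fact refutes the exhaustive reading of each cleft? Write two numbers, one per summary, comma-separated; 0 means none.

Summary (i) focuses "the harpsichord" (the thing); background Marisol as agent and Harriet as recipient and at the quarry as setting. Fact (9) matches that background with thing = the spreadsheet — refutes (i).
Summary (ii) focuses "Marisol" (the agent); background the harpsichord as thing and Harriet as recipient and at the quarry as setting. Fact (2) matches that background with agent = Idris — refutes (ii).

9, 2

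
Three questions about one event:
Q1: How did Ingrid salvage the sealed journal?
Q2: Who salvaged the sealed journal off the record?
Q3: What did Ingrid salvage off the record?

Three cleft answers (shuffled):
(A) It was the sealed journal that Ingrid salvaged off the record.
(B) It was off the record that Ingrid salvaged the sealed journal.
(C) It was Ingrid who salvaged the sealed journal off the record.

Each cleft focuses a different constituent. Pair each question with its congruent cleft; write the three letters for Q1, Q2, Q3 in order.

BCA

Q1 asks about the manner; cleft (B) focuses "off the record", which is the manner — so Q1 → B.
Q2 asks about the subject (agent); cleft (C) focuses "Ingrid", which is the subject (agent) — so Q2 → C.
Q3 asks about the direct object; cleft (A) focuses "the sealed journal", which is the direct object — so Q3 → A.
Mapping: Q1→B, Q2→C, Q3→A.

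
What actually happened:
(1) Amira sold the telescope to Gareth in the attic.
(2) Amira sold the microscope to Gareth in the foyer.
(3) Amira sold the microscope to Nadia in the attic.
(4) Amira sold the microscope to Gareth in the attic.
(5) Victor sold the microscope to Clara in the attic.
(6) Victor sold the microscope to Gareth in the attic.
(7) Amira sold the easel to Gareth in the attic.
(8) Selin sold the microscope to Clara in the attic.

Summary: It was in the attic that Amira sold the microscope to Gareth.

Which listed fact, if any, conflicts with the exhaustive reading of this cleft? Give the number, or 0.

2

The cleft puts "in the attic" in focus and presupposes the open proposition with Amira as agent and the microscope as thing and Gareth as recipient.
Exhaustivity: in the attic is the only setting satisfying that background.
But fact (2) also has Amira as agent and the microscope as thing and Gareth as recipient, with setting = in the foyer — so the exhaustive reading fails.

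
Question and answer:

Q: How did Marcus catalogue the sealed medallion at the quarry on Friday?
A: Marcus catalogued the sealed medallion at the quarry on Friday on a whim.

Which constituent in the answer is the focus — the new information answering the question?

The wh-word "how" asks about the manner.
In the answer, "Marcus", "the sealed medallion", "at the quarry" and "on Friday" are given — repeated from the question.
The constituent filling the manner gap is "on a whim"; that is the focus and would carry nuclear stress.

on a whim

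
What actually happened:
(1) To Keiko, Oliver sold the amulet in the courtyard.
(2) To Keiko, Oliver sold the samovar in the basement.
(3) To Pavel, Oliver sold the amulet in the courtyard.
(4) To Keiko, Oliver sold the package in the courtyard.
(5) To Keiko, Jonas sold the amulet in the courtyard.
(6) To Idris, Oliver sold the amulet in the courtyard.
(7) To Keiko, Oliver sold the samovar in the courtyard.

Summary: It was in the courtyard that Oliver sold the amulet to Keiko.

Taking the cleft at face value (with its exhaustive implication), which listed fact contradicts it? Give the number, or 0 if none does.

Focus of the cleft: "in the courtyard" (the setting). Presupposed background: agent = Oliver, thing = the amulet, recipient = Keiko.
The exhaustive reading says no other setting fits that background.
Every other fact differs from the presupposition on some backgrounded slot, so none challenges the exhaustivity.

0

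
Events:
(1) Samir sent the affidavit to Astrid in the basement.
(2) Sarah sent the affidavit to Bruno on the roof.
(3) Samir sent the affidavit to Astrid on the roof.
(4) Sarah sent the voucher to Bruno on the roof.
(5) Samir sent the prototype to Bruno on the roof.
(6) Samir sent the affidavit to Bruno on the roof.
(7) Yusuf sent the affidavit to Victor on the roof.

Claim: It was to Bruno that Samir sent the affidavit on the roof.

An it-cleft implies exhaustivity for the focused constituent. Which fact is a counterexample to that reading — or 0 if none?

The cleft puts "Bruno" in focus and presupposes the open proposition with same agent, thing, setting (Samir / the affidavit / on the roof).
The exhaustive reading says no other recipient fits that background.
Fact (3) shares the background but with recipient = Astrid; exhaustivity is violated.

3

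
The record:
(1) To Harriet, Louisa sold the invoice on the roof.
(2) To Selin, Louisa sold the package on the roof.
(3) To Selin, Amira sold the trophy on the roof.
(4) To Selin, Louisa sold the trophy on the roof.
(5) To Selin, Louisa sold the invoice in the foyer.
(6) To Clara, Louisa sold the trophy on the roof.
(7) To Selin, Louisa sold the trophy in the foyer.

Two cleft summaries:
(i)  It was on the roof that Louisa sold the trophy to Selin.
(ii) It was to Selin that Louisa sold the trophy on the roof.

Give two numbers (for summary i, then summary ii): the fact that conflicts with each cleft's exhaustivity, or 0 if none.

7, 6

(i): focus "on the roof". Looking for Louisa as agent and the trophy as thing and Selin as recipient with some other setting — fact (7) has in the foyer there. Refuted.
(ii): focus "Selin". Looking for Louisa as agent and the trophy as thing and on the roof as setting with some other recipient — fact (6) has Clara there. Refuted.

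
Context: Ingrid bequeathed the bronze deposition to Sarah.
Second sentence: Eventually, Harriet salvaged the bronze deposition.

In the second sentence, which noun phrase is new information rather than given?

Harriet

"the bronze deposition" in the second sentence is given — already mentioned in the context.
"Harriet" has no antecedent in the context; it is discourse-new.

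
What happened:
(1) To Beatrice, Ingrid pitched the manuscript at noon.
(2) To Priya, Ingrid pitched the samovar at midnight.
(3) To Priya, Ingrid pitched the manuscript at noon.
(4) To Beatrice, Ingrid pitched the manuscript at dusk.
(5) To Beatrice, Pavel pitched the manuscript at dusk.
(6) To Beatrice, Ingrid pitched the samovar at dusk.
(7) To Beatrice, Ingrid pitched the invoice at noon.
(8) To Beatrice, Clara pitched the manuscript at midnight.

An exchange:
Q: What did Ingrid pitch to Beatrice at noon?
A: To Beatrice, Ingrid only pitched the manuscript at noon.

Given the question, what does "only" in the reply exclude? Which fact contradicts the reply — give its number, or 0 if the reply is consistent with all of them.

The question "What did ...?" targets the thing, so in the reply the focus falls on "the manuscript".
So "only" ranges over things; the rest (agent = Ingrid, recipient = Beatrice, setting = at noon) is presupposed.
Fact (7) keeps agent = Ingrid, recipient = Beatrice, setting = at noon but has thing = the invoice; that refutes the reply.
(Fact (3) would refute a reading with focus on the recipient — but that is not what the question asks.)

7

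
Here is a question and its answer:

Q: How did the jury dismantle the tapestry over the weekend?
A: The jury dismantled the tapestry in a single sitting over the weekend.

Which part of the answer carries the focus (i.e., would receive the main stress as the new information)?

The wh-word "how" asks about the manner.
In the answer, "the jury", "the tapestry" and "over the weekend" are given — repeated from the question.
The constituent filling the manner gap is "in a single sitting"; that is the focus and would carry nuclear stress.

in a single sitting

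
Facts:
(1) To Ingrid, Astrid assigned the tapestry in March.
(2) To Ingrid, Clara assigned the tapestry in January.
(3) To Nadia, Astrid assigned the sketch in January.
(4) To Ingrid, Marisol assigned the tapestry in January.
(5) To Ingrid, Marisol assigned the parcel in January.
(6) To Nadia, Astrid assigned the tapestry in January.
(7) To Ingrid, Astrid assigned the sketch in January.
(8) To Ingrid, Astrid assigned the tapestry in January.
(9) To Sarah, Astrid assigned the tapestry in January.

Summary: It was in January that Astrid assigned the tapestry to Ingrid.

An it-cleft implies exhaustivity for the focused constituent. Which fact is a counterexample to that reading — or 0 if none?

1

Focus of the cleft: "in January" (the setting). Presupposed background: Astrid as agent and the tapestry as thing and Ingrid as recipient.
The exhaustive reading says no other setting fits that background.
But fact (1) also has Astrid as agent and the tapestry as thing and Ingrid as recipient, with setting = in March — so the exhaustive reading fails.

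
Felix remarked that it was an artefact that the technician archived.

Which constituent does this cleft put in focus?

In an it-cleft "It was X that/who ...", the clefted constituent X is the focus; the that/who-clause expresses the presupposed open proposition.
Here the focus is "an artefact". The backgrounded (presupposed) material includes "the technician".

an artefact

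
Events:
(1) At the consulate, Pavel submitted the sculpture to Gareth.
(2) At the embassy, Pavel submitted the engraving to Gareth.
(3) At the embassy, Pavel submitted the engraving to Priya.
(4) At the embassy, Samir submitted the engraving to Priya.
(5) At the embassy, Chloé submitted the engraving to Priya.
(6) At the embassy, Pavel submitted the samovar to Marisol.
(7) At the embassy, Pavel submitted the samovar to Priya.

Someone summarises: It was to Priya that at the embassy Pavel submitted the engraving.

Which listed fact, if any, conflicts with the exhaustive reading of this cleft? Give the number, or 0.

2

Focus of the cleft: "Priya" (the recipient). Presupposed background: Pavel as agent and the engraving as thing and at the embassy as setting.
The exhaustive reading says no other recipient fits that background.
Fact (2) shares the background but with recipient = Gareth; exhaustivity is violated.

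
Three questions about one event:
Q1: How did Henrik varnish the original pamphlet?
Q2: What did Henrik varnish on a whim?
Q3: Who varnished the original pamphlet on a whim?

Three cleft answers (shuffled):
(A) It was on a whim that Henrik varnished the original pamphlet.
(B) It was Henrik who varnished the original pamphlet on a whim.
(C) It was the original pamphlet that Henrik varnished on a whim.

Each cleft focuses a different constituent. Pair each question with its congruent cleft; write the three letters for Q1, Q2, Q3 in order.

ACB

Q1 asks about the manner; cleft (A) focuses "on a whim", which is the manner — so Q1 → A.
Q2 asks about the direct object; cleft (C) focuses "the original pamphlet", which is the direct object — so Q2 → C.
Q3 asks about the subject (agent); cleft (B) focuses "Henrik", which is the subject (agent) — so Q3 → B.
Mapping: Q1→A, Q2→C, Q3→B.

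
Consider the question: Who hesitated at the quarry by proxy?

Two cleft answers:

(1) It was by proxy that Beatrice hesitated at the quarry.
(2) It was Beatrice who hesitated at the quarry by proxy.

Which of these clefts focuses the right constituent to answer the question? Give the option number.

2

The question word "who" targets the subject (agent).
Option (1) clefts "by proxy" — the manner, not what was asked.
Option (2) clefts "Beatrice" — that matches what the question asks about.
So the congruent reply is (2).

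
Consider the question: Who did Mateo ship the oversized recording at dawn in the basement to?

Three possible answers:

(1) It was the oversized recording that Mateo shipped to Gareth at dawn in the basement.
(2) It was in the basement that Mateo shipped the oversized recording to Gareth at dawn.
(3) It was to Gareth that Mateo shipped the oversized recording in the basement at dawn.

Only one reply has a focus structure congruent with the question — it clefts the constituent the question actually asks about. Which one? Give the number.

3

The question word "who" targets the recipient.
Option (1) clefts "the oversized recording" — the direct object, not what was asked.
Option (2) clefts "in the basement" — the location, not what was asked.
Option (3) clefts "to Gareth" — that matches what the question asks about.
So the congruent reply is (3).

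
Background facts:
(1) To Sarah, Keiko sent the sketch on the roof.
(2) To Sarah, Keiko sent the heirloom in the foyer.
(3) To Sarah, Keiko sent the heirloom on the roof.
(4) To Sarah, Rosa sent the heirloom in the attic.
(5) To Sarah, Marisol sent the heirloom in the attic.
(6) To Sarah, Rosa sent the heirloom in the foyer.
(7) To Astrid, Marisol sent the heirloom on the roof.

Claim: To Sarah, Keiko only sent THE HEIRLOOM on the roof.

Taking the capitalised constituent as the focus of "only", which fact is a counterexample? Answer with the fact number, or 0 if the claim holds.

1

The capitals mark "the heirloom" as focus. So "only" rules out other things, with the rest (Keiko as agent and Sarah as recipient and on the roof as setting) as background.
Fact (1) matches on Keiko as agent and Sarah as recipient and on the roof as setting, but has thing = the sketch instead. That refutes the claim.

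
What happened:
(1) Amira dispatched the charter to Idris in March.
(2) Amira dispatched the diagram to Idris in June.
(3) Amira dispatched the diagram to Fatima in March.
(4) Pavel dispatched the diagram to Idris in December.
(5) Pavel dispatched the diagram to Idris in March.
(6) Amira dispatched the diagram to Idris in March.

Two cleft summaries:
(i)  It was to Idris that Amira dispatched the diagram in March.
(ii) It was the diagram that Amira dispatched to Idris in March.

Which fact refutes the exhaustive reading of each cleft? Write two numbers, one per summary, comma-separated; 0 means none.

(i): focus "Idris". Looking for Amira as agent and the diagram as thing and in March as setting with some other recipient — fact (3) has Fatima there. Refuted.
(ii): focus "the diagram". Looking for Amira as agent and Idris as recipient and in March as setting with some other thing — fact (1) has the charter there. Refuted.

3, 1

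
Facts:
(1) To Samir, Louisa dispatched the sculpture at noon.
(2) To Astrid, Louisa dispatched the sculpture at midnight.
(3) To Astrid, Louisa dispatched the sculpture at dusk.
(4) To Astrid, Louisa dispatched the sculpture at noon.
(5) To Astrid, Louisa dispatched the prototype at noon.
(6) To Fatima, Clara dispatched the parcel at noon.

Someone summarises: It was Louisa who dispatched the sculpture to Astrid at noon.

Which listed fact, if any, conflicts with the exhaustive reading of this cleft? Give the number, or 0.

0

Focus of the cleft: "Louisa" (the agent). Presupposed background: the sculpture as thing and Astrid as recipient and at noon as setting.
The exhaustive reading says no other agent fits that background.
Every other fact differs from the presupposition on some backgrounded slot, so none challenges the exhaustivity.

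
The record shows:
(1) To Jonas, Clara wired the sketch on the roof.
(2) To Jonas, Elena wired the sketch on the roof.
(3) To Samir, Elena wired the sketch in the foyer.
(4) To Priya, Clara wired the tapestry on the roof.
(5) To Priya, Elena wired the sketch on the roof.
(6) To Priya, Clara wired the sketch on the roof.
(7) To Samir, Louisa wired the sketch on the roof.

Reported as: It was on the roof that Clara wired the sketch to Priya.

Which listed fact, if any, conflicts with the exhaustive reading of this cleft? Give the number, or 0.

0

Focus of the cleft: "on the roof" (the setting). Presupposed background: Clara as agent and the sketch as thing and Priya as recipient.
Exhaustivity: on the roof is the only setting satisfying that background.
Every other fact differs from the presupposition on some backgrounded slot, so none challenges the exhaustivity.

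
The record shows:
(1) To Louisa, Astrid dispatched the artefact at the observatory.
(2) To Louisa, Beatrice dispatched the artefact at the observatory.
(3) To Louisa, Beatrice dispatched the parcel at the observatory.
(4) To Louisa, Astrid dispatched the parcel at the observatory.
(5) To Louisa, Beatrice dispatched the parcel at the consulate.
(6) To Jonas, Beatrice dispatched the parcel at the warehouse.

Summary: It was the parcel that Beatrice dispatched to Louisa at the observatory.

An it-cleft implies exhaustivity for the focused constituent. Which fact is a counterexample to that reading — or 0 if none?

The cleft puts "the parcel" in focus and presupposes the open proposition with same agent, recipient, setting (Beatrice / Louisa / at the observatory).
Exhaustivity: the parcel is the only thing satisfying that background.
Fact (2) shares the background but with thing = the artefact; exhaustivity is violated.

2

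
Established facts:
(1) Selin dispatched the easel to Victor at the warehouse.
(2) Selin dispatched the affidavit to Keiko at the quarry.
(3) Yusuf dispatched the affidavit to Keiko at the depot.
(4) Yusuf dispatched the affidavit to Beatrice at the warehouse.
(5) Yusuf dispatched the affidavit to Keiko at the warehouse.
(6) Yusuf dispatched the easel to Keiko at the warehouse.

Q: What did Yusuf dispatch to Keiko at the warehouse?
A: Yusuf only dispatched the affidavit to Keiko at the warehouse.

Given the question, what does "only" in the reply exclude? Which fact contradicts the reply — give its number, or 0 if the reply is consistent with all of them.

The question "What did ...?" targets the thing, so in the reply the focus falls on "the affidavit".
So "only" ranges over things; the rest (Yusuf as agent and Keiko as recipient and at the warehouse as setting) is presupposed.
Fact (6) shares the background with a different thing (the easel) — counterexample.
(Fact (3) would refute a reading with focus on the setting — but that is not what the question asks.)

6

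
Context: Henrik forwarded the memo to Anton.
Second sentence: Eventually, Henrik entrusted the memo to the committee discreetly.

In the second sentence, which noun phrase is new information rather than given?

"Henrik" and "the memo" in the second sentence are given — already mentioned in the context.
"the committee" has no antecedent in the context; it is discourse-new.

the committee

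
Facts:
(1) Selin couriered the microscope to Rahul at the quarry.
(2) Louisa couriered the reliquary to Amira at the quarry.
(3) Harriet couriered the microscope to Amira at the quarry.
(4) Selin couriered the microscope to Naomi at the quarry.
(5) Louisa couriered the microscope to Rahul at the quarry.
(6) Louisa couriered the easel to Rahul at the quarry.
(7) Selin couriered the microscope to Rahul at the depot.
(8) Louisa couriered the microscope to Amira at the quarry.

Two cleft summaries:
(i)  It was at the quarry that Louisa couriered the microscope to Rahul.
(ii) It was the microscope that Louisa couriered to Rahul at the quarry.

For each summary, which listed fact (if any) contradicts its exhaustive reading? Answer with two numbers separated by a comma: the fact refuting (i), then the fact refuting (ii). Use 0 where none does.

(i): focus "at the quarry". No fact shares agent = Louisa, thing = the microscope, recipient = Rahul with a different setting. 0.
(ii): focus "the microscope". Looking for agent = Louisa, recipient = Rahul, setting = at the quarry with some other thing — fact (6) has the easel there. Refuted.

0, 6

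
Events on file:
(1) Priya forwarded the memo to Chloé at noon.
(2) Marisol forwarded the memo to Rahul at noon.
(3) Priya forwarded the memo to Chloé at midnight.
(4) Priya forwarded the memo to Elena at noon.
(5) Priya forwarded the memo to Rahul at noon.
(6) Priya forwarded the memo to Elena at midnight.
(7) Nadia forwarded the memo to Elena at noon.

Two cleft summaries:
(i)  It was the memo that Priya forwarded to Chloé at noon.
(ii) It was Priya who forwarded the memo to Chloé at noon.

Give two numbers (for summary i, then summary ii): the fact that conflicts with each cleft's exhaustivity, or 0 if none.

(i): focus "the memo". No fact shares same agent, recipient, setting (Priya / Chloé / at noon) with a different thing. 0.
(ii): focus "Priya". No fact shares same thing, recipient, setting (the memo / Chloé / at noon) with a different agent. 0.

0, 0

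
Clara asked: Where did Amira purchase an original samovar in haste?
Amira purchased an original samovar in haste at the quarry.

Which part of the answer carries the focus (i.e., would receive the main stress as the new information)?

at the quarry

The wh-word "where" asks about the location.
In the answer, "Amira", "an original samovar" and "in haste" are given — repeated from the question.
The constituent filling the location gap is "at the quarry"; that is the focus and would carry nuclear stress.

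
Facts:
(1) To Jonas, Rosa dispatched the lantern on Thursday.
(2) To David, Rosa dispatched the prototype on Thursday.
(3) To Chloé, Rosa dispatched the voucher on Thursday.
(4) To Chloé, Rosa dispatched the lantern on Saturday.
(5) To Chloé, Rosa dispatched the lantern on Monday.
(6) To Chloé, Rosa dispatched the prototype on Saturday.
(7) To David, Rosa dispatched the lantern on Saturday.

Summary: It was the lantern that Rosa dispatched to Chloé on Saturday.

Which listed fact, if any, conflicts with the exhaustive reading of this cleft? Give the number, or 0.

6

Focus of the cleft: "the lantern" (the thing). Presupposed background: agent = Rosa, recipient = Chloé, setting = on Saturday.
Exhaustivity: the lantern is the only thing satisfying that background.
Fact (6) shares the background but with thing = the prototype; exhaustivity is violated.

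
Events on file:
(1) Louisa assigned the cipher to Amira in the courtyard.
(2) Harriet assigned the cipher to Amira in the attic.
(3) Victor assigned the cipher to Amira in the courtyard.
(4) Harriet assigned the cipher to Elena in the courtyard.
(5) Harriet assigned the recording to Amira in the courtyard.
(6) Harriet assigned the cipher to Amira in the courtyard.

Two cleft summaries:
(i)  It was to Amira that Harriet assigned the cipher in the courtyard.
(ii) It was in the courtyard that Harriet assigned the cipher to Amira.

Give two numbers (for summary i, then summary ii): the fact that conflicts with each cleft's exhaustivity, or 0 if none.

Summary (i) focuses "Amira" (the recipient); background same agent, thing, setting (Harriet / the cipher / in the courtyard). Fact (4) matches that background with recipient = Elena — refutes (i).
Summary (ii) focuses "in the courtyard" (the setting); background same agent, thing, recipient (Harriet / the cipher / Amira). Fact (2) matches that background with setting = in the attic — refutes (ii).

4, 2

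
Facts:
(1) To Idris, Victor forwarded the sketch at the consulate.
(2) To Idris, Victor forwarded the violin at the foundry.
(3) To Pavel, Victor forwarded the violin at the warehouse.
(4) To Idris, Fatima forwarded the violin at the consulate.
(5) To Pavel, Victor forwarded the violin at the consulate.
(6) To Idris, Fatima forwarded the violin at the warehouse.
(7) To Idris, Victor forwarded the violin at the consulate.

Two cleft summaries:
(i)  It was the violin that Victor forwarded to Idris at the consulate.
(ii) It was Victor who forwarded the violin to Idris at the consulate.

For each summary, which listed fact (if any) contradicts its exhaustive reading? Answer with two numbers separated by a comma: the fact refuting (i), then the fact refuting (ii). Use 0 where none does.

1, 4

Summary (i) focuses "the violin" (the thing); background same agent, recipient, setting (Victor / Idris / at the consulate). Fact (1) matches that background with thing = the sketch — refutes (i).
Summary (ii) focuses "Victor" (the agent); background same thing, recipient, setting (the violin / Idris / at the consulate). Fact (4) matches that background with agent = Fatima — refutes (ii).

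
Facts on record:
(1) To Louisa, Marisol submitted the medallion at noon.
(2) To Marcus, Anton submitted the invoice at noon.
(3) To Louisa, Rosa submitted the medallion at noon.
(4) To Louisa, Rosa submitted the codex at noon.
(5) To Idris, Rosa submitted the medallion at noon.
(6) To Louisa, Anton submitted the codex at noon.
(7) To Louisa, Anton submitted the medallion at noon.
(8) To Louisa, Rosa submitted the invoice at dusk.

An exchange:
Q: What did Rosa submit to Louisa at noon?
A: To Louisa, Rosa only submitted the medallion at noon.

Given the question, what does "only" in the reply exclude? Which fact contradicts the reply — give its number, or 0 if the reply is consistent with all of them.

The question "What did ...?" targets the thing, so in the reply the focus falls on "the medallion".
So "only" ranges over things; the rest (Rosa as agent and Louisa as recipient and at noon as setting) is presupposed.
Fact (4) keeps Rosa as agent and Louisa as recipient and at noon as setting but has thing = the codex; that refutes the reply.
(Fact (5) would refute a reading with focus on the recipient — but that is not what the question asks.)

4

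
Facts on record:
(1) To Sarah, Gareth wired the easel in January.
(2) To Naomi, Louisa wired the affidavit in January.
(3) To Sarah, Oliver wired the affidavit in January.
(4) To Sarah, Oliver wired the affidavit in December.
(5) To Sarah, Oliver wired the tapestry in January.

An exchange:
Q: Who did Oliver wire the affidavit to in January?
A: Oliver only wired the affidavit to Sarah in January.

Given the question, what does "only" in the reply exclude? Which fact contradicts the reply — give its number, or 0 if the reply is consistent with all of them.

0

Answering "Who did ... to ...?" puts focus on the recipient — here, "Sarah".
So "only" ranges over recipients; the rest (same agent, thing, setting (Oliver / the affidavit / in January)) is presupposed.
No fact keeps same agent, thing, setting (Oliver / the affidavit / in January) while changing the recipient; every other fact differs on something backgrounded. The reply stands.
(Fact (4) would refute a reading with focus on the setting — but that is not what the question asks.)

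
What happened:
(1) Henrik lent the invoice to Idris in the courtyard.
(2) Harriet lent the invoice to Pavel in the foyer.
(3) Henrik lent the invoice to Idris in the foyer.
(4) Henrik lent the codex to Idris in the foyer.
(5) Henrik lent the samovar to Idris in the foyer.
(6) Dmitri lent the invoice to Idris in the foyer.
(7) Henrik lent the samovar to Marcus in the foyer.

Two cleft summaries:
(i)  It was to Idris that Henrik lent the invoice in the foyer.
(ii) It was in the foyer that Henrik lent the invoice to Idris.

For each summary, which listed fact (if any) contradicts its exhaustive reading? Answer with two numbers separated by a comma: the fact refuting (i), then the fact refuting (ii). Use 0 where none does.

0, 1

(i): focus "Idris". No fact shares Henrik as agent and the invoice as thing and in the foyer as setting with a different recipient. 0.
(ii): focus "in the foyer". Looking for Henrik as agent and the invoice as thing and Idris as recipient with some other setting — fact (1) has in the courtyard there. Refuted.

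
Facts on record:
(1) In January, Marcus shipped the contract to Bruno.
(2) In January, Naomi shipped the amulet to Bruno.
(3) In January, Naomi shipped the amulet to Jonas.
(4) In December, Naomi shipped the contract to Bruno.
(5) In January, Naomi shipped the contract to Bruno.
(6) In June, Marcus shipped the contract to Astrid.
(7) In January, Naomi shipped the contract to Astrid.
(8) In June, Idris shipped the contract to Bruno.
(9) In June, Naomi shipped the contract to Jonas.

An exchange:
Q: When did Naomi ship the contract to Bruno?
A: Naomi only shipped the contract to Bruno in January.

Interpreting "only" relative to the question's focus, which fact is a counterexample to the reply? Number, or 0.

The question "When did ...?" targets the setting, so in the reply the focus falls on "in January".
"Only" then excludes alternative settings while the background — agent = Naomi, thing = the contract, recipient = Bruno — is held fixed.
Fact (4) shares the background with a different setting (in December) — counterexample.
(Fact (7) would refute a reading with focus on the recipient — but that is not what the question asks.)

4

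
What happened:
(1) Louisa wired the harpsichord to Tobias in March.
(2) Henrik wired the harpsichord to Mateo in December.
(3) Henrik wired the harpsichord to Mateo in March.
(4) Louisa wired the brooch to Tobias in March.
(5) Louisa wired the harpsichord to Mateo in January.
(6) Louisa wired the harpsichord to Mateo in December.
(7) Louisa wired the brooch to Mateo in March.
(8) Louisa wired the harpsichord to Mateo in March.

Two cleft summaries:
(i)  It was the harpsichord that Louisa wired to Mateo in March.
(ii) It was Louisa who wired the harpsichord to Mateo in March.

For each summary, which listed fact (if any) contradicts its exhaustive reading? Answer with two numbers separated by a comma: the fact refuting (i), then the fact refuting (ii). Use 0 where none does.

Summary (i) focuses "the harpsichord" (the thing); background Louisa as agent and Mateo as recipient and in March as setting. Fact (7) matches that background with thing = the brooch — refutes (i).
Summary (ii) focuses "Louisa" (the agent); background the harpsichord as thing and Mateo as recipient and in March as setting. Fact (3) matches that background with agent = Henrik — refutes (ii).

7, 3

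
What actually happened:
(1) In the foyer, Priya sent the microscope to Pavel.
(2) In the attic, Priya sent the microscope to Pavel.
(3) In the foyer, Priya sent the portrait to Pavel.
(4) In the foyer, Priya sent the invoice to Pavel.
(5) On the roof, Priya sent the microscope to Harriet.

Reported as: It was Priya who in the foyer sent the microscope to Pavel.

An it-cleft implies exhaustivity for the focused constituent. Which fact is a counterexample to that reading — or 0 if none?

Focus of the cleft: "Priya" (the agent). Presupposed background: thing = the microscope, recipient = Pavel, setting = in the foyer.
Exhaustivity: Priya is the only agent satisfying that background.
Every other fact differs from the presupposition on some backgrounded slot, so none challenges the exhaustivity.

0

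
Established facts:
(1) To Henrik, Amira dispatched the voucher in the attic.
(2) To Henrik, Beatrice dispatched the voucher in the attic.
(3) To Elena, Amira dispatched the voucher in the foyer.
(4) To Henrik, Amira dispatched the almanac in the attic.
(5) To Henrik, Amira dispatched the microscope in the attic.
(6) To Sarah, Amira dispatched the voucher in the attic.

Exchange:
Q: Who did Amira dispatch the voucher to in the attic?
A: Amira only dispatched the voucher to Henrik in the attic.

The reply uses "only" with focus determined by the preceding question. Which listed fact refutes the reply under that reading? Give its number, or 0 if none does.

6

The question "Who did ... to ...?" targets the recipient, so in the reply the focus falls on "Henrik".
"Only" then excludes alternative recipients while the background — agent = Amira, thing = the voucher, setting = in the attic — is held fixed.
Fact (6) shares the background with a different recipient (Sarah) — counterexample.
(Fact (4) would refute a reading with focus on the thing — but that is not what the question asks.)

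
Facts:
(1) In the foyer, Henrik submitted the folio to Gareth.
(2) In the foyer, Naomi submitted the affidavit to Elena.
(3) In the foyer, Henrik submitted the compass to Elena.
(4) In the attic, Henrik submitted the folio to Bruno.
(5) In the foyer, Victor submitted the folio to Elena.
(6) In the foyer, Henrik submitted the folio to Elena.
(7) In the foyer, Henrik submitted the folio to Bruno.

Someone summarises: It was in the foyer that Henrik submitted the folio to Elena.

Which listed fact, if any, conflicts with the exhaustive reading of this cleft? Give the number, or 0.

0

The cleft puts "in the foyer" in focus and presupposes the open proposition with Henrik as agent and the folio as thing and Elena as recipient.
The exhaustive reading says no other setting fits that background.
Every other fact differs from the presupposition on some backgrounded slot, so none challenges the exhaustivity.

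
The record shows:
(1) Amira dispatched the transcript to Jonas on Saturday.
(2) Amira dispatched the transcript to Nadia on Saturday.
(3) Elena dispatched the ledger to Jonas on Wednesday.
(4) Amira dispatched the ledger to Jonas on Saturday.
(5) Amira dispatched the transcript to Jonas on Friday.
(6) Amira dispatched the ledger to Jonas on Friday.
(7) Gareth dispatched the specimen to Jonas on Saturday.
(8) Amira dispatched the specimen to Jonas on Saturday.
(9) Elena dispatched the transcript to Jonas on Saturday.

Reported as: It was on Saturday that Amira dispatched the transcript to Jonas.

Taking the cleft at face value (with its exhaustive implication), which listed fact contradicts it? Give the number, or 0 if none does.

5

The cleft puts "on Saturday" in focus and presupposes the open proposition with agent = Amira, thing = the transcript, recipient = Jonas.
Exhaustivity: on Saturday is the only setting satisfying that background.
Fact (5) shares the background but with setting = on Friday; exhaustivity is violated.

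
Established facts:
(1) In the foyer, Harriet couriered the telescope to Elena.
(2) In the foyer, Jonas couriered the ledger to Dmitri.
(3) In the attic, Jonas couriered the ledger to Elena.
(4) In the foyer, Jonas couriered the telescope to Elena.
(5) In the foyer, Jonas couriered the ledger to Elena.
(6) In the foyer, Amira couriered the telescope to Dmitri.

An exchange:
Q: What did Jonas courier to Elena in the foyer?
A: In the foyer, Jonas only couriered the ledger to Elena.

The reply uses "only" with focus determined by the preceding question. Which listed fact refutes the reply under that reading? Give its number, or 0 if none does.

The question "What did ...?" targets the thing, so in the reply the focus falls on "the ledger".
So "only" ranges over things; the rest (same agent, recipient, setting (Jonas / Elena / in the foyer)) is presupposed.
Fact (4) keeps same agent, recipient, setting (Jonas / Elena / in the foyer) but has thing = the telescope; that refutes the reply.
(Fact (3) would refute a reading with focus on the setting — but that is not what the question asks.)

4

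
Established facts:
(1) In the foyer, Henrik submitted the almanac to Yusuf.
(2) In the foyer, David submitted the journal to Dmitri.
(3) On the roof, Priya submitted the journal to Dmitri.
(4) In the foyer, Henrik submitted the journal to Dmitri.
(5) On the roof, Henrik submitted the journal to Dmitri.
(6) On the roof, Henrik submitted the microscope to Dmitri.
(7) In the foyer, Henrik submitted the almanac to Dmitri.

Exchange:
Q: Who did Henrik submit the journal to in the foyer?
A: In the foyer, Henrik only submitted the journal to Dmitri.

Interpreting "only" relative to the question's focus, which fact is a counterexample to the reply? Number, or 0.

Answering "Who did ... to ...?" puts focus on the recipient — here, "Dmitri".
So "only" ranges over recipients; the rest (Henrik as agent and the journal as thing and in the foyer as setting) is presupposed.
No fact keeps Henrik as agent and the journal as thing and in the foyer as setting while changing the recipient; every other fact differs on something backgrounded. The reply stands.
(Fact (5) would refute a reading with focus on the setting — but that is not what the question asks.)

0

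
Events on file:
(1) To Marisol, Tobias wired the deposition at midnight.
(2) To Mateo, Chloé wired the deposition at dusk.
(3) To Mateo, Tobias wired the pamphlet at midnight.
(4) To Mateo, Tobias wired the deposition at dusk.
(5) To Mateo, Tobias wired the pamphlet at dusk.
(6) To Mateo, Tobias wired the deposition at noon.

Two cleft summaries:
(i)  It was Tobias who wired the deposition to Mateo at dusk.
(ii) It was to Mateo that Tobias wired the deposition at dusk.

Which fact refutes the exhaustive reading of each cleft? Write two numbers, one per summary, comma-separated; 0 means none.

(i): focus "Tobias". Looking for thing = the deposition, recipient = Mateo, setting = at dusk with some other agent — fact (2) has Chloé there. Refuted.
(ii): focus "Mateo". No fact shares agent = Tobias, thing = the deposition, setting = at dusk with a different recipient. 0.

2, 0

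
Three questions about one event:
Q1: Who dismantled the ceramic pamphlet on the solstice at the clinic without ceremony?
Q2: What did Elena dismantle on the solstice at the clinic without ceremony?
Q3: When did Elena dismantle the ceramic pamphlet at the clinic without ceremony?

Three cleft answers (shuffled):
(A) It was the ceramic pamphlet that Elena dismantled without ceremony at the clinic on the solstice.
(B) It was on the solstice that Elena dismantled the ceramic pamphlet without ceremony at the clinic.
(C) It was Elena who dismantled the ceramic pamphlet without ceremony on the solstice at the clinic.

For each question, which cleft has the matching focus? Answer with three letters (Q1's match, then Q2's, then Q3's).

Q1 asks about the subject (agent); cleft (C) focuses "Elena", which is the subject (agent) — so Q1 → C.
Q2 asks about the direct object; cleft (A) focuses "the ceramic pamphlet", which is the direct object — so Q2 → A.
Q3 asks about the time; cleft (B) focuses "on the solstice", which is the time — so Q3 → B.
Mapping: Q1→C, Q2→A, Q3→B.

CAB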